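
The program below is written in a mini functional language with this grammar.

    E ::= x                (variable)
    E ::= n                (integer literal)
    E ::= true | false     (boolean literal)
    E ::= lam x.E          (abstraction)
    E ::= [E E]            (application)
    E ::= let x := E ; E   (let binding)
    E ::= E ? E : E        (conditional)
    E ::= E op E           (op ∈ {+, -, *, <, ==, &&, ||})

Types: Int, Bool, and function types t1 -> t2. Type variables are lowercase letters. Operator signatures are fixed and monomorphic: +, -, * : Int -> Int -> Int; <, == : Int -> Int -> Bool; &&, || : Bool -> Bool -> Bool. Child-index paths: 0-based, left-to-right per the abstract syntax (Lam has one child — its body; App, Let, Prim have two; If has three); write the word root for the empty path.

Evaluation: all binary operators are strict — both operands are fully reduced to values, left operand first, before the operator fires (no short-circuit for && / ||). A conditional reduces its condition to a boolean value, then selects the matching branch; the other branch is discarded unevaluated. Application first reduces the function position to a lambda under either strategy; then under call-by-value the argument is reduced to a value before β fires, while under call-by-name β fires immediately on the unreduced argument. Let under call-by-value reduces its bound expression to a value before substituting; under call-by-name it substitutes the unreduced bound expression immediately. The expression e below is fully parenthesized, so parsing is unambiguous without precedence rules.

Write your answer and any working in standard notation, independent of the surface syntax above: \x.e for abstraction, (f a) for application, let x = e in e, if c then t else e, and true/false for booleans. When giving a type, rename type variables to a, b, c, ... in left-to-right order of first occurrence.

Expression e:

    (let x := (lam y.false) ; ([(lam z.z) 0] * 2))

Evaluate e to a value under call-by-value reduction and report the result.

Trace:
step 0: (let x = (\y.false) in (((\z.z) 0) * 2))
step 1: [let@root] (((\z.z) 0) * 2)
step 2: [beta@0] (0 * 2)
step 3: [delta@root] 0

Answer: 0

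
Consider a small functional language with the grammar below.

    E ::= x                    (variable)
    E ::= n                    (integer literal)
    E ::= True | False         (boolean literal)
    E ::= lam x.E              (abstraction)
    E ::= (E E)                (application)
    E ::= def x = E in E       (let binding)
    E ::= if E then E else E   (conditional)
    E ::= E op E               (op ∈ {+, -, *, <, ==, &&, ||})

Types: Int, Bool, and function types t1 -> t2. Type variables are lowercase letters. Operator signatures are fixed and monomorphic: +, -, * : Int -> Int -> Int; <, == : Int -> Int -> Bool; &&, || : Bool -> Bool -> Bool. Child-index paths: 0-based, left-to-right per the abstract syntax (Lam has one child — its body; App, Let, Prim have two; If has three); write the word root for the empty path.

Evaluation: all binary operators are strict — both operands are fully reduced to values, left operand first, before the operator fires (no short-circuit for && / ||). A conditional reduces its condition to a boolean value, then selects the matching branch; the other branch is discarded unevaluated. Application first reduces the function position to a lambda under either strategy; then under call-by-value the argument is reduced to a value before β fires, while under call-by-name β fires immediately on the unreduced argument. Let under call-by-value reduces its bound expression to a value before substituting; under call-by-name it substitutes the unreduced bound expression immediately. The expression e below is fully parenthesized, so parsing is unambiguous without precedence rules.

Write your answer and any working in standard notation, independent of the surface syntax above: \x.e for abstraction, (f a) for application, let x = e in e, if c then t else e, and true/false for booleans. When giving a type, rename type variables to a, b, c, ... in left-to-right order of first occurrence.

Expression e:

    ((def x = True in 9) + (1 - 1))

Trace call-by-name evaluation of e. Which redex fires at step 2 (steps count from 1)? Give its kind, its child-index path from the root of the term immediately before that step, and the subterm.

Derivation:
step 0: ((let x = true in 9) + (1 - 1))
step 1: [let@0] (9 + (1 - 1))
step 2: [delta@1] (9 + 0)

Answer: delta at 1 : (1 - 1)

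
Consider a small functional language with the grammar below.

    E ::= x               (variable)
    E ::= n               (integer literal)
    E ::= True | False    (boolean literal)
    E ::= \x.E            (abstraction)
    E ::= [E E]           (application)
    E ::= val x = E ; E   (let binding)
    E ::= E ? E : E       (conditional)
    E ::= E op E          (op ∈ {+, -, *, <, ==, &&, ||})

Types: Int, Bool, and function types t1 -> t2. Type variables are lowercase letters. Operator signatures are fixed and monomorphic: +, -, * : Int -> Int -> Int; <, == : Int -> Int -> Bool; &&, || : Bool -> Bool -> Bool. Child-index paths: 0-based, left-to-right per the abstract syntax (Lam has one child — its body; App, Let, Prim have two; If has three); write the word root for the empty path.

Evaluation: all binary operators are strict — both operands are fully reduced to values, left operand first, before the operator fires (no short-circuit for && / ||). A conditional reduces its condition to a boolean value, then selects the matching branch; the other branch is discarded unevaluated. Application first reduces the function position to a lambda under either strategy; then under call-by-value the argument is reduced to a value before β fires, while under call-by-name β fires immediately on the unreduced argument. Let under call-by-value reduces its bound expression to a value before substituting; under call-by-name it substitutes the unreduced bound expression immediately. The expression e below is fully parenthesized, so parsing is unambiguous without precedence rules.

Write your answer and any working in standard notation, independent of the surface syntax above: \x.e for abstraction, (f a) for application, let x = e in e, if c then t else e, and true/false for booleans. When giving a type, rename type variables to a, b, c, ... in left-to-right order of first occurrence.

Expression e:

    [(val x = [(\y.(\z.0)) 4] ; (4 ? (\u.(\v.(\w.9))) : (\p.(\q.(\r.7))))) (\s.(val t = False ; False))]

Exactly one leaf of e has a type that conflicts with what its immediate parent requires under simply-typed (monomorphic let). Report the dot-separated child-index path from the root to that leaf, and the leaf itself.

Answer: 0.1.0 : 4

Derivation:
\z._ : b -> Int
\y._ : a -> b -> Int
  unify a -> b -> Int ~ Int -> c
  unify a ~ Int
  unify b -> Int ~ c
_ _ : b -> Int
let x : b -> Int
  unify Int ~ Bool
  FAIL: mismatch Int ~ Bool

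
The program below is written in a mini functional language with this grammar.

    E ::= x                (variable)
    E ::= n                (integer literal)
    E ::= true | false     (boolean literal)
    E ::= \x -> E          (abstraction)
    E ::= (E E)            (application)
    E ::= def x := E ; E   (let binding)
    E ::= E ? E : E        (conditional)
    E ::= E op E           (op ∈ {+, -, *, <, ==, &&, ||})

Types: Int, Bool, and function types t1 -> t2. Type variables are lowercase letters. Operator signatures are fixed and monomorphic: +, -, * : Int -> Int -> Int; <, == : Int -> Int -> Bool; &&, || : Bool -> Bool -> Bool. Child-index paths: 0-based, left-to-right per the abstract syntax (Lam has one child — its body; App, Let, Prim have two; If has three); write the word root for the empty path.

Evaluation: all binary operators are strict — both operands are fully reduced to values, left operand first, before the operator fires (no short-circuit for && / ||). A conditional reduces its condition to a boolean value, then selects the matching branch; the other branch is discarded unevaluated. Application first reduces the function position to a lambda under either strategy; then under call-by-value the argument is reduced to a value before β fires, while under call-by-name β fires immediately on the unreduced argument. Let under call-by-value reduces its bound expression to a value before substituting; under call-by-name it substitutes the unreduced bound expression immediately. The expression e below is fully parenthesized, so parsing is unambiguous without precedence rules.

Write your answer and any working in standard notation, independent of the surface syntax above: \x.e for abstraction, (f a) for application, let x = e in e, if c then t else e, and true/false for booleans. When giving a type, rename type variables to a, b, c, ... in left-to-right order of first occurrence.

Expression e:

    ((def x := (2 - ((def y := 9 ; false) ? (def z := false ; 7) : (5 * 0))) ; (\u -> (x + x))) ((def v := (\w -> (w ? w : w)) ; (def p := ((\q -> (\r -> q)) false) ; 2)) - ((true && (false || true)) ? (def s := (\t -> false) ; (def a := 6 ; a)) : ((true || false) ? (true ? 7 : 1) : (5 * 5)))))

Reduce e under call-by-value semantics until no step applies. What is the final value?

Trace:
step 0: ((let x = (2 - (if (let y = 9 in false) then (let z = false in 7) else (5 * 0))) in (\u.(x + x))) ((let v = (\w.(if w then w else w)) in (let p = ((\q.(\r.q)) false) in 2)) - (if (true && (false || true)) then (let s = (\t.false) in (let a = 6 in a)) else (if (true || false) then (if true then 7 else 1) else (5 * 5)))))
step 1: [let@0.0.1.0] ((let x = (2 - (if false then (let z = false in 7) else (5 * 0))) in (\u.(x + x))) ((let v = (\w.(if w then w else w)) in (let p = ((\q.(\r.q)) false) in 2)) - (if (true && (false || true)) then (let s = (\t.false) in (let a = 6 in a)) else (if (true || false) then (if true then 7 else 1) else (5 * 5)))))
step 2: [if@0.0.1] ((let x = (2 - (5 * 0)) in (\u.(x + x))) ((let v = (\w.(if w then w else w)) in (let p = ((\q.(\r.q)) false) in 2)) - (if (true && (false || true)) then (let s = (\t.false) in (let a = 6 in a)) else (if (true || false) then (if true then 7 else 1) else (5 * 5)))))
step 3: [delta@0.0.1] ((let x = (2 - 0) in (\u.(x + x))) ((let v = (\w.(if w then w else w)) in (let p = ((\q.(\r.q)) false) in 2)) - (if (true && (false || true)) then (let s = (\t.false) in (let a = 6 in a)) else (if (true || false) then (if true then 7 else 1) else (5 * 5)))))
step 4: [delta@0.0] ((let x = 2 in (\u.(x + x))) ((let v = (\w.(if w then w else w)) in (let p = ((\q.(\r.q)) false) in 2)) - (if (true && (false || true)) then (let s = (\t.false) in (let a = 6 in a)) else (if (true || false) then (if true then 7 else 1) else (5 * 5)))))
step 5: [let@0] ((\u.(2 + 2)) ((let v = (\w.(if w then w else w)) in (let p = ((\q.(\r.q)) false) in 2)) - (if (true && (false || true)) then (let s = (\t.false) in (let a = 6 in a)) else (if (true || false) then (if true then 7 else 1) else (5 * 5)))))
step 6: [let@1.0] ((\u.(2 + 2)) ((let p = ((\q.(\r.q)) false) in 2) - (if (true && (false || true)) then (let s = (\t.false) in (let a = 6 in a)) else (if (true || false) then (if true then 7 else 1) else (5 * 5)))))
step 7: [beta@1.0.0] ((\u.(2 + 2)) ((let p = (\r.false) in 2) - (if (true && (false || true)) then (let s = (\t.false) in (let a = 6 in a)) else (if (true || false) then (if true then 7 else 1) else (5 * 5)))))
step 8: [let@1.0] ((\u.(2 + 2)) (2 - (if (true && (false || true)) then (let s = (\t.false) in (let a = 6 in a)) else (if (true || false) then (if true then 7 else 1) else (5 * 5)))))
step 9: [delta@1.1.0.1] ((\u.(2 + 2)) (2 - (if (true && true) then (let s = (\t.false) in (let a = 6 in a)) else (if (true || false) then (if true then 7 else 1) else (5 * 5)))))
step 10: [delta@1.1.0] ((\u.(2 + 2)) (2 - (if true then (let s = (\t.false) in (let a = 6 in a)) else (if (true || false) then (if true then 7 else 1) else (5 * 5)))))
step 11: [if@1.1] ((\u.(2 + 2)) (2 - (let s = (\t.false) in (let a = 6 in a))))
step 12: [let@1.1] ((\u.(2 + 2)) (2 - (let a = 6 in a)))
step 13: [let@1.1] ((\u.(2 + 2)) (2 - 6))
step 14: [delta@1] ((\u.(2 + 2)) -4)
step 15: [beta@root] (2 + 2)
step 16: [delta@root] 4

Answer: 4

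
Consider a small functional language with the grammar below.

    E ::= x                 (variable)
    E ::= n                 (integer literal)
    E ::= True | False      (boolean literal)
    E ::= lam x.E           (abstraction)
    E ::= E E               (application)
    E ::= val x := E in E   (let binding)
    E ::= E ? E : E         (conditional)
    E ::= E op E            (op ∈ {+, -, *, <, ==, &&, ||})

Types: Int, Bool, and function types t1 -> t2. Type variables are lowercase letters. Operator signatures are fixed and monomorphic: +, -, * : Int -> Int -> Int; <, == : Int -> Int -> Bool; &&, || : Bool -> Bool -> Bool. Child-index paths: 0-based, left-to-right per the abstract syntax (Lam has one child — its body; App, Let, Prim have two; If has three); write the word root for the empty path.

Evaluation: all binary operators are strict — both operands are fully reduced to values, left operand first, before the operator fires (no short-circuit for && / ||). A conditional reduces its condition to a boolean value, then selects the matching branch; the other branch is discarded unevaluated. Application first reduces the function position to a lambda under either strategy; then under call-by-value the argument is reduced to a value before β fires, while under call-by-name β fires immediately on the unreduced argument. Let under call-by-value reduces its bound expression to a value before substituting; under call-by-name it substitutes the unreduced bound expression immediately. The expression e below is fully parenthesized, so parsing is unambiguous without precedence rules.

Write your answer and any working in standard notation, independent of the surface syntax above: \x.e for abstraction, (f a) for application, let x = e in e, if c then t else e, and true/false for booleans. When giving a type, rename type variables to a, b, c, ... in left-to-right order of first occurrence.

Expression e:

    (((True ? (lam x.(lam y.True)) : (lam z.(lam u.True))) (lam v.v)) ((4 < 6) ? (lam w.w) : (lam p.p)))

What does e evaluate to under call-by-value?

Answer: true

Working:
step 0: (((if true then (\x.(\y.true)) else (\z.(\u.true))) (\v.v)) (if (4 < 6) then (\w.w) else (\p.p)))
step 1: [if@0.0] (((\x.(\y.true)) (\v.v)) (if (4 < 6) then (\w.w) else (\p.p)))
step 2: [beta@0] ((\y.true) (if (4 < 6) then (\w.w) else (\p.p)))
step 3: [delta@1.0] ((\y.true) (if true then (\w.w) else (\p.p)))
step 4: [if@1] ((\y.true) (\w.w))
step 5: [beta@root] true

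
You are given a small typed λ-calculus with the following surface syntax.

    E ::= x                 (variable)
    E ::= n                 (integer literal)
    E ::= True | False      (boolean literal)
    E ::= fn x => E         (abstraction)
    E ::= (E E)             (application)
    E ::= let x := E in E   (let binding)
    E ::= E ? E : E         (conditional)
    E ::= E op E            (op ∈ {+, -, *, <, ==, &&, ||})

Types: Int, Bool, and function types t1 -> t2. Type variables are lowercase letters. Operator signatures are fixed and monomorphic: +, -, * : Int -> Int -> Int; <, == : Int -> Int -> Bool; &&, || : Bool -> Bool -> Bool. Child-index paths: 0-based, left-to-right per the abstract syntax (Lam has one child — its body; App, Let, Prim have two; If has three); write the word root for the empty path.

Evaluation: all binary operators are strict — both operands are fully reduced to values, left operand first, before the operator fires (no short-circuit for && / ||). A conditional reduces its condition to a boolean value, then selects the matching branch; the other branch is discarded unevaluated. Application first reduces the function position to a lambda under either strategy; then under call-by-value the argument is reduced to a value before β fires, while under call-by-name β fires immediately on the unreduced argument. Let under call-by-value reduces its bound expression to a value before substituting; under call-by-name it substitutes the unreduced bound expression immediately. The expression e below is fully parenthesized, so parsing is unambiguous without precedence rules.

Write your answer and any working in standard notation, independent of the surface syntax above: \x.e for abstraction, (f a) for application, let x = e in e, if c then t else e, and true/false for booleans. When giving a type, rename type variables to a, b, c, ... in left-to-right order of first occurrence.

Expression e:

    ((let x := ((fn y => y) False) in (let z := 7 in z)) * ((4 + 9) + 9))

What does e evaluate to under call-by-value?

Working:
step 0: ((let x = ((\y.y) false) in (let z = 7 in z)) * ((4 + 9) + 9))
step 1: [beta@0.0] ((let x = false in (let z = 7 in z)) * ((4 + 9) + 9))
step 2: [let@0] ((let z = 7 in z) * ((4 + 9) + 9))
step 3: [let@0] (7 * ((4 + 9) + 9))
step 4: [delta@1.0] (7 * (13 + 9))
step 5: [delta@1] (7 * 22)
step 6: [delta@root] 154

Answer: 154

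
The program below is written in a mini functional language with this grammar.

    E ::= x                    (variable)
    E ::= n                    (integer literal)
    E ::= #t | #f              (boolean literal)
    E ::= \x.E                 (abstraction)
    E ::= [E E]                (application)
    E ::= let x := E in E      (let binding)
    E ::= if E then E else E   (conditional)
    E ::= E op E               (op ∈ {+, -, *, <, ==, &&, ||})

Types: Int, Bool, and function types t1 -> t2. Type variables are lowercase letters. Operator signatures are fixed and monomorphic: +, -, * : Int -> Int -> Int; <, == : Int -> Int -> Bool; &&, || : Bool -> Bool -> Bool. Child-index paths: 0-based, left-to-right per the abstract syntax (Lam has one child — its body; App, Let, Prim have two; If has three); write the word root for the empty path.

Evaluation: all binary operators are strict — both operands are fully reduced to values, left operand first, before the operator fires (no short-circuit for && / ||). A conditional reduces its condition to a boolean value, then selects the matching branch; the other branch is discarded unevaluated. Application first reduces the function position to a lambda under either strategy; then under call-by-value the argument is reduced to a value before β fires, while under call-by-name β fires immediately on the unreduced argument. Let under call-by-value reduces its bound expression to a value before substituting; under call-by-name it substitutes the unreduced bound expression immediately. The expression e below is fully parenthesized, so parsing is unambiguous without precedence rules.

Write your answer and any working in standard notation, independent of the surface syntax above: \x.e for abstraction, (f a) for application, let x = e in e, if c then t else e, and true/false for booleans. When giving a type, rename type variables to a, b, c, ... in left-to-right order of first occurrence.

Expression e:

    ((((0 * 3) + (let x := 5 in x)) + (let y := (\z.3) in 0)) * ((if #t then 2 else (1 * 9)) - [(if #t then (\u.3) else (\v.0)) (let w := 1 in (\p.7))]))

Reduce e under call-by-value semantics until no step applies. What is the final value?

Derivation:
step 0: ((((0 * 3) + (let x = 5 in x)) + (let y = (\z.3) in 0)) * ((if true then 2 else (1 * 9)) - ((if true then (\u.3) else (\v.0)) (let w = 1 in (\p.7)))))
step 1: [delta@0.0.0] (((0 + (let x = 5 in x)) + (let y = (\z.3) in 0)) * ((if true then 2 else (1 * 9)) - ((if true then (\u.3) else (\v.0)) (let w = 1 in (\p.7)))))
step 2: [let@0.0.1] (((0 + 5) + (let y = (\z.3) in 0)) * ((if true then 2 else (1 * 9)) - ((if true then (\u.3) else (\v.0)) (let w = 1 in (\p.7)))))
step 3: [delta@0.0] ((5 + (let y = (\z.3) in 0)) * ((if true then 2 else (1 * 9)) - ((if true then (\u.3) else (\v.0)) (let w = 1 in (\p.7)))))
step 4: [let@0.1] ((5 + 0) * ((if true then 2 else (1 * 9)) - ((if true then (\u.3) else (\v.0)) (let w = 1 in (\p.7)))))
step 5: [delta@0] (5 * ((if true then 2 else (1 * 9)) - ((if true then (\u.3) else (\v.0)) (let w = 1 in (\p.7)))))
step 6: [if@1.0] (5 * (2 - ((if true then (\u.3) else (\v.0)) (let w = 1 in (\p.7)))))
step 7: [if@1.1.0] (5 * (2 - ((\u.3) (let w = 1 in (\p.7)))))
step 8: [let@1.1.1] (5 * (2 - ((\u.3) (\p.7))))
step 9: [beta@1.1] (5 * (2 - 3))
step 10: [delta@1] (5 * -1)
step 11: [delta@root] -5

Answer: -5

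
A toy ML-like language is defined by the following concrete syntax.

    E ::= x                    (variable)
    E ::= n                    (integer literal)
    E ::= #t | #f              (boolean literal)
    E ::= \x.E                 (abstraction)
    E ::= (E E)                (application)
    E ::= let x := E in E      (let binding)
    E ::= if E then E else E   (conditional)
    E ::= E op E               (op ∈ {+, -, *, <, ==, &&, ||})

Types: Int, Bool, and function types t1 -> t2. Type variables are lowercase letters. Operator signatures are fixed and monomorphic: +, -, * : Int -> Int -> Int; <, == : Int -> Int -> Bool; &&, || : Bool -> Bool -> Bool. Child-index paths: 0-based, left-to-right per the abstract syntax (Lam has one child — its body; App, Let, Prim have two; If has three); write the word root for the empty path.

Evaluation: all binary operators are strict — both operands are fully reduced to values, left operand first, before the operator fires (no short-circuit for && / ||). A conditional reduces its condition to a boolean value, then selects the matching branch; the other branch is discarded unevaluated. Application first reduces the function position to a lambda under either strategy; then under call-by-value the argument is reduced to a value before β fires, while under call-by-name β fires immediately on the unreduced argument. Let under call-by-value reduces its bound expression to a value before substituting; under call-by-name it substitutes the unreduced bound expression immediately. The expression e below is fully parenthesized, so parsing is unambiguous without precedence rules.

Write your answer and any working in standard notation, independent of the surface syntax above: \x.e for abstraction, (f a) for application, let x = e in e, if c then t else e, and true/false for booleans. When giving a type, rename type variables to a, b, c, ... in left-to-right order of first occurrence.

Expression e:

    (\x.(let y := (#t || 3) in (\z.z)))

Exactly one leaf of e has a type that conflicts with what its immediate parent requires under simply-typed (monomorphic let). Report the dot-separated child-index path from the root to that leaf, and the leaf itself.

Derivation:
  unify Bool ~ Bool
  unify Int ~ Bool
  FAIL: mismatch Int ~ Bool

Answer: 0.0.1 : 3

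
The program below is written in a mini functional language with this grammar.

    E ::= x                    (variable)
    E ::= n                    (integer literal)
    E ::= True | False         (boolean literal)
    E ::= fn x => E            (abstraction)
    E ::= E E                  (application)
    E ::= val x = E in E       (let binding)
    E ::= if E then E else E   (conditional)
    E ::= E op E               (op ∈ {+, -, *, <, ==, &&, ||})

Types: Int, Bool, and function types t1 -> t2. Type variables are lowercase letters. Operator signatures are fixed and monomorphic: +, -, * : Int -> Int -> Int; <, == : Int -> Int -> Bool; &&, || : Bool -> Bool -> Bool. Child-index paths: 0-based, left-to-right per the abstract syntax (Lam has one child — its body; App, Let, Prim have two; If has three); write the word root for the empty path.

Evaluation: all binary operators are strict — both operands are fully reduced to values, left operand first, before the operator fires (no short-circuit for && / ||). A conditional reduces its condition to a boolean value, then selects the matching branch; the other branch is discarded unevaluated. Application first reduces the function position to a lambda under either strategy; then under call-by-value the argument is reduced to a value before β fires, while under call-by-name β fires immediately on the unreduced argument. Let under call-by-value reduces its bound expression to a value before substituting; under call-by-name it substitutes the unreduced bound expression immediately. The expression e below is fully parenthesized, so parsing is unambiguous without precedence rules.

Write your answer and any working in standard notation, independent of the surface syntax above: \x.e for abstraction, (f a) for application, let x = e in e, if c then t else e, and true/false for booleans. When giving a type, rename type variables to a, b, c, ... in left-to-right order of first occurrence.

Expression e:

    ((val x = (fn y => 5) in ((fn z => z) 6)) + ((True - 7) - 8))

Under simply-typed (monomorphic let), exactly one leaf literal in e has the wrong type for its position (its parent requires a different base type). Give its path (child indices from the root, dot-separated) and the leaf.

Answer: 1.0.0 : true

Working:
\y._ : a -> Int
let x : a -> Int
z : b
\z._ : b -> b
  unify b -> b ~ Int -> c
  unify b ~ Int
  unify Int ~ c
_ _ : Int
  unify Int ~ Int
  unify Bool ~ Int
  FAIL: mismatch Bool ~ Int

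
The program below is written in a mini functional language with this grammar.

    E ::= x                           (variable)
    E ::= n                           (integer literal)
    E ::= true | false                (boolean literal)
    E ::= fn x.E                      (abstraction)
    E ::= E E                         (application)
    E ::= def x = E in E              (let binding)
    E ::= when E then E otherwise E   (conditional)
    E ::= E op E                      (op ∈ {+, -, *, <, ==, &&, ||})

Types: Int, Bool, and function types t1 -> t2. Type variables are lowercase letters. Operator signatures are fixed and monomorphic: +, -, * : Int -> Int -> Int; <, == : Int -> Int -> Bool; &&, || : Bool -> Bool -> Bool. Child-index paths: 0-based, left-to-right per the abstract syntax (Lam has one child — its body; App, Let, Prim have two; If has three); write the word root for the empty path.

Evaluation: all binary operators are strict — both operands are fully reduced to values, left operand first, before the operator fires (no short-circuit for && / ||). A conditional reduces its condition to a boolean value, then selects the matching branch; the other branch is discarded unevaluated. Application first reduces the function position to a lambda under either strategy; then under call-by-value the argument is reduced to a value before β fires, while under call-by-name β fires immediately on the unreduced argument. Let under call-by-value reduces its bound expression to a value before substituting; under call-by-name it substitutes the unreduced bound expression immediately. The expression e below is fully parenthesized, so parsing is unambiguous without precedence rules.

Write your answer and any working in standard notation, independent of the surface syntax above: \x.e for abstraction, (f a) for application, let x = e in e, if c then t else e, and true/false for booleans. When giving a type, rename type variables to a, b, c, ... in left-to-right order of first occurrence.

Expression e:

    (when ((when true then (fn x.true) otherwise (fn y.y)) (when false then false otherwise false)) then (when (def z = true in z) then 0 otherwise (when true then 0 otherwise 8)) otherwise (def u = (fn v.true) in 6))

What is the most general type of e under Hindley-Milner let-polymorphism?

Working:
  unify Bool ~ Bool
\x._ : a -> Bool
y : b
\y._ : b -> b
  unify a -> Bool ~ b -> b
  unify a ~ b
  unify Bool ~ b
  unify Bool ~ Bool
  unify Bool ~ Bool
  unify Bool -> Bool ~ Bool -> c
  unify Bool ~ Bool
  unify Bool ~ c
_ _ : Bool
  unify Bool ~ Bool
let z : Bool
z : Bool
  unify Bool ~ Bool
  unify Bool ~ Bool
  unify Int ~ Int
  unify Int ~ Int
\v._ : d -> Bool
let u : forall. d -> Bool
  unify Int ~ Int

Answer: Int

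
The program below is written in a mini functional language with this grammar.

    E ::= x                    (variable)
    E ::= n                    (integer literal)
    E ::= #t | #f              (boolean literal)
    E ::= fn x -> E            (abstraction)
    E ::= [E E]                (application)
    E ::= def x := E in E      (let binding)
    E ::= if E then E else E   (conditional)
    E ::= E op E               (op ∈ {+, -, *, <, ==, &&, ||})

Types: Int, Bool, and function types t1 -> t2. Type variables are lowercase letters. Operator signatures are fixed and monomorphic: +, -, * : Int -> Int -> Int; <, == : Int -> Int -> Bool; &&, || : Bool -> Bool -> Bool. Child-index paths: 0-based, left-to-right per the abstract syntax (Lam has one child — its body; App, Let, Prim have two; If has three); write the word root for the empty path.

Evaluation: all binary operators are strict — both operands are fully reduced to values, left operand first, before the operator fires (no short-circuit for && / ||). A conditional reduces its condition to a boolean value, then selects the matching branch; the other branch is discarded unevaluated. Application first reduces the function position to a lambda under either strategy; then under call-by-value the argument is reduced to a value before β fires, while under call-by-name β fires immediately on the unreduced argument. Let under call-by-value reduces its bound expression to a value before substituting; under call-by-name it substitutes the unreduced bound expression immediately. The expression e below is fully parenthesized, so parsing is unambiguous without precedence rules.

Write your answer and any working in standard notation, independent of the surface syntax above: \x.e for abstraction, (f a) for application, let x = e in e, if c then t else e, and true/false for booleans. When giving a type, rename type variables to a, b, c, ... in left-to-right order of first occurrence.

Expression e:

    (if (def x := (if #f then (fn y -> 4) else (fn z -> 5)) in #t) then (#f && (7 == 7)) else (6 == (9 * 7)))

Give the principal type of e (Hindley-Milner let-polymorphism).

Working:
  unify Bool ~ Bool
\y._ : a -> Int
\z._ : b -> Int
  unify a -> Int ~ b -> Int
  unify a ~ b
  unify Int ~ Int
let x : forall. b -> Int
  unify Bool ~ Bool
  unify Bool ~ Bool
  unify Int ~ Int
  unify Int ~ Int
  unify Bool ~ Bool
  unify Int ~ Int
  unify Int ~ Int
  unify Int ~ Int
  unify Int ~ Int
  unify Bool ~ Bool

Answer: Bool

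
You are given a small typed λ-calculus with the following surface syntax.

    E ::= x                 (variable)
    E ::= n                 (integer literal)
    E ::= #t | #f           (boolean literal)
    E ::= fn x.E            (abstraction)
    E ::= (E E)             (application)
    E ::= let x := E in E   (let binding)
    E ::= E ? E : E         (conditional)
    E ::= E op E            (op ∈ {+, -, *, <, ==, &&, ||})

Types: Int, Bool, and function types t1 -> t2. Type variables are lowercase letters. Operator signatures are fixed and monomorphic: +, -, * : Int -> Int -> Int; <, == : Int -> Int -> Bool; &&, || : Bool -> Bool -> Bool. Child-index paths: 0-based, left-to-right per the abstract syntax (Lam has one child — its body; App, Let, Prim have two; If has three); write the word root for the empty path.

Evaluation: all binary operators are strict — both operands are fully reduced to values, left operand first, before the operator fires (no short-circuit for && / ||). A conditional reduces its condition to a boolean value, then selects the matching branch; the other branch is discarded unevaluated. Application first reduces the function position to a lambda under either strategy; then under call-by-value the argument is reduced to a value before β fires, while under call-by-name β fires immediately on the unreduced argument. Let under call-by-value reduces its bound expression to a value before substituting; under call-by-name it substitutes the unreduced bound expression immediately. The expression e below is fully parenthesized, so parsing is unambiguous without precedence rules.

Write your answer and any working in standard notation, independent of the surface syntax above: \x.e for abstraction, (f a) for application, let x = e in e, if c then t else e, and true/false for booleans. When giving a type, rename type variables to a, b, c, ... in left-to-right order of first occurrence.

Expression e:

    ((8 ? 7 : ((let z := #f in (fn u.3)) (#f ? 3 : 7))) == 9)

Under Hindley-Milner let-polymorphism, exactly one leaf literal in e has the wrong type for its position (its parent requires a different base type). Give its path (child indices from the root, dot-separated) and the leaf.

Answer: 0.0 : 8

Working:
  unify Int ~ Bool
  FAIL: mismatch Int ~ Bool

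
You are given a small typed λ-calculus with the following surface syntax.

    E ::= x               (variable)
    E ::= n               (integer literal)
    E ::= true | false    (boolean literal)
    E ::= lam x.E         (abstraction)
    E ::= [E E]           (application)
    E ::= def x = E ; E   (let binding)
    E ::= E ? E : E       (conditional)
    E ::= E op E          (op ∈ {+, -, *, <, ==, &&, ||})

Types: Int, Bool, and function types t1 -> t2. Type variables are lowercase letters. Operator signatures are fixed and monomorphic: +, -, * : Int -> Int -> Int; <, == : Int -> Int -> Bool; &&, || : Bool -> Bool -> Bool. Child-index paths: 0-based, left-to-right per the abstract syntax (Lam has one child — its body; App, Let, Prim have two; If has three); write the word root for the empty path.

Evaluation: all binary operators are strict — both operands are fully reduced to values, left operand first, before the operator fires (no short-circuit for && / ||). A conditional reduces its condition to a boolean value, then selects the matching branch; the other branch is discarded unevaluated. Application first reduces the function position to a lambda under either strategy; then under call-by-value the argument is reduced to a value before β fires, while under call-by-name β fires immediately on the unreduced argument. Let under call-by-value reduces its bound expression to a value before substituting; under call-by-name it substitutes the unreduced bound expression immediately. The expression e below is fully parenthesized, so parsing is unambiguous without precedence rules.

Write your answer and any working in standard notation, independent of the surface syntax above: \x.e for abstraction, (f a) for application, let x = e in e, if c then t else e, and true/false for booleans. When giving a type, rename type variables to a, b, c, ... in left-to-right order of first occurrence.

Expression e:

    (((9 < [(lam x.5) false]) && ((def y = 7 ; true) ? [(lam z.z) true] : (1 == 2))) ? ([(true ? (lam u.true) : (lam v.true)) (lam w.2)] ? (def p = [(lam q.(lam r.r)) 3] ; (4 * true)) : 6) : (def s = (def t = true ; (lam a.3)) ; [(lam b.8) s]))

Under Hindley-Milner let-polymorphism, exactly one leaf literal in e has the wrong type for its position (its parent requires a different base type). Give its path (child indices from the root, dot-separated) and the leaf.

Working:
  unify Int ~ Int
\x._ : a -> Int
  unify a -> Int ~ Bool -> b
  unify a ~ Bool
  unify Int ~ b
_ _ : Int
  unify Int ~ Int
  unify Bool ~ Bool
let y : Int
  unify Bool ~ Bool
z : c
\z._ : c -> c
  unify c -> c ~ Bool -> d
  unify c ~ Bool
  unify Bool ~ d
_ _ : Bool
  unify Int ~ Int
  unify Int ~ Int
  unify Bool ~ Bool
  unify Bool ~ Bool
  unify Bool ~ Bool
  unify Bool ~ Bool
\u._ : e -> Bool
\v._ : f -> Bool
  unify e -> Bool ~ f -> Bool
  unify e ~ f
  unify Bool ~ Bool
\w._ : g -> Int
  unify f -> Bool ~ (g -> Int) -> h
  unify f ~ g -> Int
  unify Bool ~ h
_ _ : Bool
  unify Bool ~ Bool
r : j
\r._ : j -> j
\q._ : i -> j -> j
  unify i -> j -> j ~ Int -> k
  unify i ~ Int
  unify j -> j ~ k
_ _ : j -> j
let p : forall. j -> j
  unify Int ~ Int
  unify Bool ~ Int
  FAIL: mismatch Bool ~ Int

Answer: 1.1.1.1 : true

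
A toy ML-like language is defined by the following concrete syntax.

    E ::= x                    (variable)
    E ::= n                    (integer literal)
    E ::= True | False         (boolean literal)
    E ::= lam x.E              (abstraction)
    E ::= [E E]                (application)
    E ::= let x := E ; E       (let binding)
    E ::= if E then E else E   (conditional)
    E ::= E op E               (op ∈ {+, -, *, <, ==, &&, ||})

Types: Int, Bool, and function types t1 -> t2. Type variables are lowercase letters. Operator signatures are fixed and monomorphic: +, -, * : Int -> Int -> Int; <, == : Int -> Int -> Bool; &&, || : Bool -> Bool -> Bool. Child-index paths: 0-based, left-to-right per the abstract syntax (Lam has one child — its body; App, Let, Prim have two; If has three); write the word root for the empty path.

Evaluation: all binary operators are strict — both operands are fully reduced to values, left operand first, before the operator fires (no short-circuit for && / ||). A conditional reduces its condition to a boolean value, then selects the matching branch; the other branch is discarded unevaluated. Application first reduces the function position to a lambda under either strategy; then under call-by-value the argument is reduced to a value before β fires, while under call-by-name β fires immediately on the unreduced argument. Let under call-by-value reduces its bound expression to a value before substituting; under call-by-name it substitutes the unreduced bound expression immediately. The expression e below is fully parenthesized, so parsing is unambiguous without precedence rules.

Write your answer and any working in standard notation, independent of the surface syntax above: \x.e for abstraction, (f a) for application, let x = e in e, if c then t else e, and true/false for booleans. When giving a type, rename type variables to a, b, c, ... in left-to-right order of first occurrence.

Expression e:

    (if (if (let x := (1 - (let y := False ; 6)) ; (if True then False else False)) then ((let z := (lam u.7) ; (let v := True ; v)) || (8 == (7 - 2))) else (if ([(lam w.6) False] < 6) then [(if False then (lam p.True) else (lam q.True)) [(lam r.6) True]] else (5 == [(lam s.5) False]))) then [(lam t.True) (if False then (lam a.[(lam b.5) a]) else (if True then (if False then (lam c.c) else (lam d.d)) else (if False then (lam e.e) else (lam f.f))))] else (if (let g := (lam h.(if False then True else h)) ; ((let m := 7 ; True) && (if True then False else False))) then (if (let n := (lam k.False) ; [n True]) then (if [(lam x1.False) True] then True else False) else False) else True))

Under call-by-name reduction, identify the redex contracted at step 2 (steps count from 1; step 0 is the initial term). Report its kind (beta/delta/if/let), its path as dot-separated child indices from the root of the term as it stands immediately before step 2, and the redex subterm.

Answer: if at 0.0 : (if true then false else false)

Derivation:
step 0: (if (if (let x = (1 - (let y = false in 6)) in (if true then false else false)) then ((let z = (\u.7) in (let v = true in v)) || (8 == (7 - 2))) else (if (((\w.6) false) < 6) then ((if false then (\p.true) else (\q.true)) ((\r.6) true)) else (5 == ((\s.5) false)))) then ((\t.true) (if false then (\a.((\b.5) a)) else (if true then (if false then (\c.c) else (\d.d)) else (if false then (\e.e) else (\f.f))))) else (if (let g = (\h.(if false then true else h)) in ((let m = 7 in true) && (if true then false else false))) then (if (let n = (\k.false) in (n true)) then (if ((\x1.false) true) then true else false) else false) else true))
step 1: [let@0.0] (if (if (if true then false else false) then ((let z = (\u.7) in (let v = true in v)) || (8 == (7 - 2))) else (if (((\w.6) false) < 6) then ((if false then (\p.true) else (\q.true)) ((\r.6) true)) else (5 == ((\s.5) false)))) then ((\t.true) (if false then (\a.((\b.5) a)) else (if true then (if false then (\c.c) else (\d.d)) else (if false then (\e.e) else (\f.f))))) else (if (let g = (\h.(if false then true else h)) in ((let m = 7 in true) && (if true then false else false))) then (if (let n = (\k.false) in (n true)) then (if ((\x1.false) true) then true else false) else false) else true))
step 2: [if@0.0] (if (if false then ((let z = (\u.7) in (let v = true in v)) || (8 == (7 - 2))) else (if (((\w.6) false) < 6) then ((if false then (\p.true) else (\q.true)) ((\r.6) true)) else (5 == ((\s.5) false)))) then ((\t.true) (if false then (\a.((\b.5) a)) else (if true then (if false then (\c.c) else (\d.d)) else (if false then (\e.e) else (\f.f))))) else (if (let g = (\h.(if false then true else h)) in ((let m = 7 in true) && (if true then false else false))) then (if (let n = (\k.false) in (n true)) then (if ((\x1.false) true) then true else false) else false) else true))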